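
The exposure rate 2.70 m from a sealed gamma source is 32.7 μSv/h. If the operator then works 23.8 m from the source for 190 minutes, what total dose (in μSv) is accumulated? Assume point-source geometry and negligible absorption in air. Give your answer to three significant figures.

Applying the 1/r² law, rate at 23.8 m:
(2.70/23.8)² = 0.01287, so 32.7 × 0.01287 = 0.4208 μSv/h.
Dose = rate × time = 0.4208 μSv/h × 3.167 h = 1.333 μSv.

1.33 μSv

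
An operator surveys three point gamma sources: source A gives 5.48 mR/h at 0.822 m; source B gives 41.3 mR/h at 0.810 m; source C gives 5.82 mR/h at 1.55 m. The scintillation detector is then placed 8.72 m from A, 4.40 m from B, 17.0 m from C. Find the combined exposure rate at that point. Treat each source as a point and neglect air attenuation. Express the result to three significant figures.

By superposition, sum each source's inverse-square contribution:
A: 5.48 × (0.822/8.72)² = 0.04870 mR/h
B: 41.3 × (0.810/4.40)² = 1.400 mR/h
C: 5.82 × (1.55/17.0)² = 0.04838 mR/h
Total = 0.04870 + 1.400 + 0.04838 = 1.497 mR/h.

1.50 mR/h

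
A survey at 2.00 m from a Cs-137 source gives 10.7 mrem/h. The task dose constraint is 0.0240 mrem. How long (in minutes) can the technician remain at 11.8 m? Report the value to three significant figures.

Applying the 1/r² law, rate at 11.8 m:
10.7 × (2.00/11.8)² = 10.7 × 0.02873 = 0.3074 mrem/h.
Stay time = 0.0240 mrem ÷ 0.3074 mrem/h = 0.07807 h = 4.684 min.

4.68 min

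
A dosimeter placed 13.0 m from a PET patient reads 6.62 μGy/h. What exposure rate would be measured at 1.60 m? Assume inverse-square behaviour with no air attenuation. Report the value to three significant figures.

437 μGy/h

Using I₁d₁² = I₂d₂², scaling from 13.0 m to 1.60 m:
6.62 × (13.0/1.60)² = 6.62 × 66.02 = 437.1 μGy/h.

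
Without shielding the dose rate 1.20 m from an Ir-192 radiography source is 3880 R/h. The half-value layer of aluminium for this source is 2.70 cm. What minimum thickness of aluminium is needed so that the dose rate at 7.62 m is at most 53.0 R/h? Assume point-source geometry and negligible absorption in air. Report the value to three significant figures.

2.32 cm

At 7.62 m, distance alone gives (1.20/7.62)² = 0.02480, so 3880 × 0.02480 = 96.22 R/h.
Further attenuation needed: 96.22/53.0 = 1.815.
n = log₂(1.815) = 0.8600 half-value layers.
Thickness = 0.8600 × 2.70 cm = 2.322 cm.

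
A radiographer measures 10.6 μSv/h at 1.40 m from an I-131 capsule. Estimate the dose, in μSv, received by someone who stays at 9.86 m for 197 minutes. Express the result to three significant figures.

Using I₁d₁² = I₂d₂², rate at 9.86 m:
(1.40/9.86)² = 0.02016, so 10.6 × 0.02016 = 0.2137 μSv/h.
Dose = rate × time = 0.2137 μSv/h × 3.283 h = 0.7016 μSv.

0.702 μSv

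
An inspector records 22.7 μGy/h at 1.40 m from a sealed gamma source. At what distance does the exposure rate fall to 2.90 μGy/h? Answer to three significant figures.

By the inverse-square law, d₂ = d₁·√(I₁/I₂).
I₁/I₂ = 22.7/2.90 = 7.828, so d₂ = 1.40 × √7.828 = 3.917 m.

3.92 m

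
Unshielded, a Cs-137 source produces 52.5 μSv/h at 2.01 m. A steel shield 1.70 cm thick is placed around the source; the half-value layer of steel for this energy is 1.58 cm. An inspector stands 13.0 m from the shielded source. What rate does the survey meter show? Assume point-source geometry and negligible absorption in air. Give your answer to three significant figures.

0.595 μSv/h

Distance alone: (2.01/13.0)² = 0.02391, so 52.5 × 0.02391 = 1.255 μSv/h.
Shield: 1.70/1.58 = 1.076 half-value layers → attenuation 2^(−1.076) = 0.4743.
Combined: 1.255 × 0.4743 = 0.5952 μSv/h.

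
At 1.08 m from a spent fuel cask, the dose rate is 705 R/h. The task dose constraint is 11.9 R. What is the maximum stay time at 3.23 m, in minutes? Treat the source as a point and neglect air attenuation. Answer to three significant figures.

Intensity scales as (d₁/d₂)², so rate at 3.23 m:
(1.08/3.23)² = 0.1118, so 705 × 0.1118 = 78.82 R/h.
Stay time = 11.9 R ÷ 78.82 R/h = 0.1510 h = 9.060 min.

9.06 min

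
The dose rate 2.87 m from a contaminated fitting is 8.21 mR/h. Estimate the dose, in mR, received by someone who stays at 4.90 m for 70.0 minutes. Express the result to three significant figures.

Applying the 1/r² law, rate at 4.90 m:
(2.87/4.90)² = 0.3431, so 8.21 × 0.3431 = 2.817 mR/h.
Dose = rate × time = 2.817 mR/h × 1.167 h = 3.287 mR.

3.29 mR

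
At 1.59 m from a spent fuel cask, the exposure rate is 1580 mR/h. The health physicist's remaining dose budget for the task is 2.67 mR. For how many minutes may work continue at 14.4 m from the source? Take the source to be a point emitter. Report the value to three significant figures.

Since intensity falls as 1/r², rate at 14.4 m:
(1.59/14.4)² = 0.01219, so 1580 × 0.01219 = 19.26 mR/h.
Stay time = 2.67 mR ÷ 19.26 mR/h = 0.1386 h = 8.316 min.

8.32 min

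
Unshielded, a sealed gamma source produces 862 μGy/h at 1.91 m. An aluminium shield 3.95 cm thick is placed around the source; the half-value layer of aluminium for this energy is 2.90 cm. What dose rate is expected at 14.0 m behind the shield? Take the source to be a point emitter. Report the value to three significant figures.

Distance alone: (1.91/14.0)² = 0.01861, so 862 × 0.01861 = 16.04 μGy/h.
Shield: 3.95/2.90 = 1.362 half-value layers → attenuation 2^(−1.362) = 0.3890.
Combined: 16.04 × 0.3890 = 6.240 μGy/h.

6.24 μGy/h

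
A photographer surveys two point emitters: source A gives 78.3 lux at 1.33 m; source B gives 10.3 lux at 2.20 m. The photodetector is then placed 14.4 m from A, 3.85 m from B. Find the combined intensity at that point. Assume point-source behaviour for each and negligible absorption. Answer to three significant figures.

4.03 lux

Each source contributes Iᵢ·(dᵢ/rᵢ)²; contributions add.
A: 78.3 × (1.33/14.4)² = 0.6679 lux
B: 10.3 × (2.20/3.85)² = 3.363 lux
Total = 0.6679 + 3.363 = 4.031 lux.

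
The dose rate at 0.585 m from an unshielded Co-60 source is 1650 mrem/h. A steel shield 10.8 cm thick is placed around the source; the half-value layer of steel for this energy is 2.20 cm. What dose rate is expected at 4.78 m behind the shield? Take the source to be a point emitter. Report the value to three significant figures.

Distance alone: 1650 × (0.585/4.78)² = 1650 × 0.01498 = 24.72 mrem/h.
Shield: 10.8/2.20 = 4.909 half-value layers → attenuation 2^(−4.909) = 0.03328.
Combined: 24.72 × 0.03328 = 0.8227 mrem/h.

0.823 mrem/h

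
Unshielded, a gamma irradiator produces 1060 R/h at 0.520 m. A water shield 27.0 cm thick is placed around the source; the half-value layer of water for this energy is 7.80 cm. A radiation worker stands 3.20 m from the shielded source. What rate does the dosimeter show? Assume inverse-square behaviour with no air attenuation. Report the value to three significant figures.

2.54 R/h

Distance alone: 1060 × (0.520/3.20)² = 1060 × 0.02641 = 27.99 R/h.
Shield: 27.0/7.80 = 3.462 half-value layers → attenuation 2^(−3.462) = 0.09075.
Combined: 27.99 × 0.09075 = 2.540 R/h.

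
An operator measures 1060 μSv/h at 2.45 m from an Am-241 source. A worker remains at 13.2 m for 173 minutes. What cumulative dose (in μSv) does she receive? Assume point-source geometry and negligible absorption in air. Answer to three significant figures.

105 μSv

Since intensity falls as 1/r², rate at 13.2 m:
(2.45/13.2)² = 0.03445, so 1060 × 0.03445 = 36.52 μSv/h.
Dose = rate × time = 36.52 μSv/h × 2.883 h = 105.3 μSv.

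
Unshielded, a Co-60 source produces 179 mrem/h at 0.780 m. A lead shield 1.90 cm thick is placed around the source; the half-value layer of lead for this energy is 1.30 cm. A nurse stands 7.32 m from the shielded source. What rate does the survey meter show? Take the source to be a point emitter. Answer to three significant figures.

Distance alone: 179 × (0.780/7.32)² = 179 × 0.01135 = 2.032 mrem/h.
Shield: 1.90/1.30 = 1.462 half-value layers → attenuation 2^(−1.462) = 0.3630.
Combined: 2.032 × 0.3630 = 0.7376 mrem/h.

0.738 mrem/h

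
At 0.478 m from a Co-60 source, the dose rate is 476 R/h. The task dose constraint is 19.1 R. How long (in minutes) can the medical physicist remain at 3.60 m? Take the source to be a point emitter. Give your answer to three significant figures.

Using I₁d₁² = I₂d₂², rate at 3.60 m:
476 × (0.478/3.60)² = 476 × 0.01763 = 8.392 R/h.
Stay time = 19.1 R ÷ 8.392 R/h = 2.276 h = 136.6 min.

137 min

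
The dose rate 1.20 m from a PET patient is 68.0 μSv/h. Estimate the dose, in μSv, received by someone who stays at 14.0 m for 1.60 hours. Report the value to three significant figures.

0.799 μSv

By the inverse-square law, rate at 14.0 m:
68.0 × (1.20/14.0)² = 68.0 × 0.007347 = 0.4996 μSv/h.
Dose = rate × time = 0.4996 μSv/h × 1.600 h = 0.7994 μSv.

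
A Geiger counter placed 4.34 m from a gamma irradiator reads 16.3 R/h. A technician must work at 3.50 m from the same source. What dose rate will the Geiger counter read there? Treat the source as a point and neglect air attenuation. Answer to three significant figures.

25.1 R/h

Applying the 1/r² law, scaling from 4.34 m to 3.50 m:
(4.34/3.50)² = 1.538, so 16.3 × 1.538 = 25.07 R/h.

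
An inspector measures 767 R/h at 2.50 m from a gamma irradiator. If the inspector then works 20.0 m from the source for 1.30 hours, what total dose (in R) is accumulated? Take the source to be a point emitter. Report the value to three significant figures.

15.6 R

Since intensity falls as 1/r², rate at 20.0 m:
767 × (2.50/20.0)² = 767 × 0.01562 = 11.98 R/h.
Dose = rate × time = 11.98 R/h × 1.300 h = 15.57 R.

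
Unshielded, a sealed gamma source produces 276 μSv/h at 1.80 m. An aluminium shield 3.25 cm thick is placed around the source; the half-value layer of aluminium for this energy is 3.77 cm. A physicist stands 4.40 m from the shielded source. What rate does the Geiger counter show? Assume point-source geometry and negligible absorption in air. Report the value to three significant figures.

Distance alone: 276 × (1.80/4.40)² = 276 × 0.1674 = 46.20 μSv/h.
Shield: 3.25/3.77 = 0.8621 half-value layers → attenuation 2^(−0.8621) = 0.5502.
Combined: 46.20 × 0.5502 = 25.42 μSv/h.

25.4 μSv/h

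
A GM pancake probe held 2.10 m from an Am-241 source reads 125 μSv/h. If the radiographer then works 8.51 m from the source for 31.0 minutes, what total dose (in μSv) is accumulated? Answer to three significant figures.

Intensity scales as (d₁/d₂)², so rate at 8.51 m:
125 × (2.10/8.51)² = 125 × 0.06089 = 7.611 μSv/h.
Dose = rate × time = 7.611 μSv/h × 0.5167 h = 3.933 μSv.

3.93 μSv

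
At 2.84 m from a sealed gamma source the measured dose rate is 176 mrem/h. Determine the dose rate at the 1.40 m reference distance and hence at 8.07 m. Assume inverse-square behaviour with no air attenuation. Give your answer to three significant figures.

724 mrem/h; 21.8 mrem/h

Using I₁d₁² = I₂d₂²,
At 1.40 m: (2.84/1.40)² = 4.115, so 176 × 4.115 = 724.2 mrem/h
At 8.07 m: 724.2 × (1.40/8.07)² = 724.2 × 0.03010 = 21.80 mrem/h.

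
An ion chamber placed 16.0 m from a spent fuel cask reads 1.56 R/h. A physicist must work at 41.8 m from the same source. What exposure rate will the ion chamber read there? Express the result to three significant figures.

0.229 R/h

Using I₁d₁² = I₂d₂², scaling from 16.0 m to 41.8 m:
(16.0/41.8)² = 0.1465, so 1.56 × 0.1465 = 0.2285 R/h.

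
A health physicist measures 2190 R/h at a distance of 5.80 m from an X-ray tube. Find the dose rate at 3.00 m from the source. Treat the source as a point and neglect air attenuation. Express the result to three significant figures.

Applying the 1/r² law, the rate at 3.00 m is
(5.80/3.00)² = 3.738, so 2190 × 3.738 = 8186 R/h.

8190 R/h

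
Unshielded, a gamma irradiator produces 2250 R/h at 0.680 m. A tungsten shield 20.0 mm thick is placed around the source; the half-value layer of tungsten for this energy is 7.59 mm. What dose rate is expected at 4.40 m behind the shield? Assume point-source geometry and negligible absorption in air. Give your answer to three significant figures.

8.65 R/h

Distance alone: 2250 × (0.680/4.40)² = 2250 × 0.02388 = 53.73 R/h.
Shield: 20.0/7.59 = 2.635 half-value layers → attenuation 2^(−2.635) = 0.1610.
Combined: 53.73 × 0.1610 = 8.651 R/h.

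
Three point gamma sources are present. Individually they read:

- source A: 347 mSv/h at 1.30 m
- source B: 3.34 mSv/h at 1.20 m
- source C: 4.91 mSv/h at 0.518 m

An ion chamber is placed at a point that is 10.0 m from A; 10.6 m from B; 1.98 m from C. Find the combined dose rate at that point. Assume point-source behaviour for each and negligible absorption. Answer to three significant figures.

Each source contributes Iᵢ·(dᵢ/rᵢ)²; contributions add.
A: 347 × (1.30/10.0)² = 5.864 mSv/h
B: 3.34 × (1.20/10.6)² = 0.04281 mSv/h
C: 4.91 × (0.518/1.98)² = 0.3361 mSv/h
Total = 5.864 + 0.04281 + 0.3361 = 6.243 mSv/h.

6.24 mSv/h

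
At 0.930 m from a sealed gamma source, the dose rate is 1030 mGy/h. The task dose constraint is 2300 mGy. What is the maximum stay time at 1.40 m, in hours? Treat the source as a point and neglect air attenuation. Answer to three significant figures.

5.06 h

By the inverse-square law, rate at 1.40 m:
1030 × (0.930/1.40)² = 1030 × 0.4413 = 454.5 mGy/h.
Stay time = 2300 mGy ÷ 454.5 mGy/h = 5.061 h.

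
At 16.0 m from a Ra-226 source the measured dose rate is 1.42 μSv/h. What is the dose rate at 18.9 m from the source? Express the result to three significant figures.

1.02 μSv/h

Applying the 1/r² law, scaling from 16.0 m to 18.9 m:
1.42 × (16.0/18.9)² = 1.42 × 0.7167 = 1.018 μSv/h.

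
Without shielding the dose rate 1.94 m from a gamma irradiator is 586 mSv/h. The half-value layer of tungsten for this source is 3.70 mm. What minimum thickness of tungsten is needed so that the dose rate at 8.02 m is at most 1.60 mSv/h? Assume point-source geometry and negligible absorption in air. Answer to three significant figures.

16.4 mm

At 8.02 m, distance alone gives 586 × (1.94/8.02)² = 586 × 0.05851 = 34.29 mSv/h.
Further attenuation needed: 34.29/1.60 = 21.43.
n = log₂(21.43) = 4.422 half-value layers.
Thickness = 4.422 × 3.70 mm = 16.36 mm.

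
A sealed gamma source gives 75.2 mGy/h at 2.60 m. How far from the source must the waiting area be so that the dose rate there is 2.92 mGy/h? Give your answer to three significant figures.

13.2 m

Using I₁d₁² = I₂d₂², d₂ = d₁·√(I₁/I₂).
I₁/I₂ = 75.2/2.92 = 25.75, so d₂ = 2.60 × √25.75 = 13.19 m.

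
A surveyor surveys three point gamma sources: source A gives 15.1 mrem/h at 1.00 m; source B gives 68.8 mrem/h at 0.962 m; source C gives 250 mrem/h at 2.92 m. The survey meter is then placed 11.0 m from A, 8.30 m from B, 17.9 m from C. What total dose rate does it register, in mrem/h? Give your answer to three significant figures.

Each source contributes Iᵢ·(dᵢ/rᵢ)²; contributions add.
A: 15.1 × (1.00/11.0)² = 0.1248 mrem/h
B: 68.8 × (0.962/8.30)² = 0.9242 mrem/h
C: 250 × (2.92/17.9)² = 6.653 mrem/h
Total = 0.1248 + 0.9242 + 6.653 = 7.702 mrem/h.

7.70 mrem/h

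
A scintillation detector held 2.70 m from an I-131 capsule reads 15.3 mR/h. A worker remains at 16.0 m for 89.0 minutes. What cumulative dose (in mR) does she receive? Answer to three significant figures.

0.646 mR

Using I₁d₁² = I₂d₂², rate at 16.0 m:
15.3 × (2.70/16.0)² = 15.3 × 0.02848 = 0.4357 mR/h.
Dose = rate × time = 0.4357 mR/h × 1.483 h = 0.6461 mR.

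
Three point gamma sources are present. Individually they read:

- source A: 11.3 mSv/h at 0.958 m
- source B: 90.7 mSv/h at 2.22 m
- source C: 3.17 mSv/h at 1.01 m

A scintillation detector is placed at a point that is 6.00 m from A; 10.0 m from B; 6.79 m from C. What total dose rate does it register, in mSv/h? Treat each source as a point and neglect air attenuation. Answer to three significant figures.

Each source contributes Iᵢ·(dᵢ/rᵢ)²; contributions add.
A: 11.3 × (0.958/6.00)² = 0.2881 mSv/h
B: 90.7 × (2.22/10.0)² = 4.470 mSv/h
C: 3.17 × (1.01/6.79)² = 0.07014 mSv/h
Total = 0.2881 + 4.470 + 0.07014 = 4.828 mSv/h.

4.83 mSv/h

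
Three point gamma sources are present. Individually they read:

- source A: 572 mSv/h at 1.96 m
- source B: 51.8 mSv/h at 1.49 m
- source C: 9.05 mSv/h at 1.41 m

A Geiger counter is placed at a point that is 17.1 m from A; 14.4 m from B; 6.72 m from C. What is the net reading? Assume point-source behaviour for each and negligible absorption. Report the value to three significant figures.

8.47 mSv/h

Each source contributes Iᵢ·(dᵢ/rᵢ)²; contributions add.
A: 572 × (1.96/17.1)² = 7.515 mSv/h
B: 51.8 × (1.49/14.4)² = 0.5546 mSv/h
C: 9.05 × (1.41/6.72)² = 0.3984 mSv/h
Total = 7.515 + 0.5546 + 0.3984 = 8.468 mSv/h.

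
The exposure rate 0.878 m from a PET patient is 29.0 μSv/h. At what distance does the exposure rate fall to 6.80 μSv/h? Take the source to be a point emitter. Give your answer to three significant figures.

1.81 m

Intensity scales as (d₁/d₂)², so d₂ = d₁·√(I₁/I₂).
I₁/I₂ = 29.0/6.80 = 4.265, so d₂ = 0.878 × √4.265 = 1.813 m.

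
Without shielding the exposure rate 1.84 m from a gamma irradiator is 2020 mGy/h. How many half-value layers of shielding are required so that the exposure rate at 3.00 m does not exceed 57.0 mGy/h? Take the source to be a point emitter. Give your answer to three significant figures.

3.74 half-value layers

At 3.00 m, distance alone gives (1.84/3.00)² = 0.3762, so 2020 × 0.3762 = 759.9 mGy/h.
Further attenuation needed: 759.9/57.0 = 13.33.
n = log₂(13.33) = 3.737 half-value layers.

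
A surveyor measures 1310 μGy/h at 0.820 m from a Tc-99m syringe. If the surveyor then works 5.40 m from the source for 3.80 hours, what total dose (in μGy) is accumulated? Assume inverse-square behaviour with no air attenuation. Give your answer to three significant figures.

115 μGy

Intensity scales as (d₁/d₂)², so rate at 5.40 m:
(0.820/5.40)² = 0.02306, so 1310 × 0.02306 = 30.21 μGy/h.
Dose = rate × time = 30.21 μGy/h × 3.800 h = 114.8 μGy.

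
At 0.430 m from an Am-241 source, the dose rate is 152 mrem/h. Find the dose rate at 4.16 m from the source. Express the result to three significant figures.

1.62 mrem/h

Applying the 1/r² law, the rate at 4.16 m is
(0.430/4.16)² = 0.01068, so 152 × 0.01068 = 1.623 mrem/h.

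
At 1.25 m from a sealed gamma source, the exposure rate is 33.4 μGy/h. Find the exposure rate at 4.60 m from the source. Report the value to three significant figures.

By the inverse-square law, the rate at 4.60 m is
(1.25/4.60)² = 0.07384, so 33.4 × 0.07384 = 2.466 μGy/h.

2.47 μGy/h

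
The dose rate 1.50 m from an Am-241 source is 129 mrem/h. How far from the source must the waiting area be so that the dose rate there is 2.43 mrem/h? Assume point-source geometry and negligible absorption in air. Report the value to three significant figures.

Applying the 1/r² law, d₂ = d₁·√(I₁/I₂).
I₁/I₂ = 129/2.43 = 53.09, so d₂ = 1.50 × √53.09 = 10.93 m.

10.9 m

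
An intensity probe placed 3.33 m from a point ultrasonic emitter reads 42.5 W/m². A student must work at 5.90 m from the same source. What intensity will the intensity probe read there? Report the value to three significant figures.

Using I₁d₁² = I₂d₂², scaling from 3.33 m to 5.90 m:
(3.33/5.90)² = 0.3186, so 42.5 × 0.3186 = 13.54 W/m².

13.5 W/m²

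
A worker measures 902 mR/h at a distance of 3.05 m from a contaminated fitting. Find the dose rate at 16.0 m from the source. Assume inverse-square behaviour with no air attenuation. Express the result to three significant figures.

Using I₁d₁² = I₂d₂², the rate at 16.0 m is
902 × (3.05/16.0)² = 902 × 0.03634 = 32.78 mR/h.

32.8 mR/h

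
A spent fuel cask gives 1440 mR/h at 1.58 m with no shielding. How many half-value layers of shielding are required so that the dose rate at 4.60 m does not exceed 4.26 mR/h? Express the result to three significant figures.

At 4.60 m, distance alone gives (1.58/4.60)² = 0.1180, so 1440 × 0.1180 = 169.9 mR/h.
Further attenuation needed: 169.9/4.26 = 39.88.
n = log₂(39.88) = 5.318 half-value layers.

5.32 half-value layers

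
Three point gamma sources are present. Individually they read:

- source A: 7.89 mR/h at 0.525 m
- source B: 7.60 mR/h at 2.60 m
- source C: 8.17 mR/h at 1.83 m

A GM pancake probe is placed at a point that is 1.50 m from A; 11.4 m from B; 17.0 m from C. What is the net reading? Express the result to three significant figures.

1.46 mR/h

Each source contributes Iᵢ·(dᵢ/rᵢ)²; contributions add.
A: 7.89 × (0.525/1.50)² = 0.9665 mR/h
B: 7.60 × (2.60/11.4)² = 0.3953 mR/h
C: 8.17 × (1.83/17.0)² = 0.09467 mR/h
Total = 0.9665 + 0.3953 + 0.09467 = 1.456 mR/h.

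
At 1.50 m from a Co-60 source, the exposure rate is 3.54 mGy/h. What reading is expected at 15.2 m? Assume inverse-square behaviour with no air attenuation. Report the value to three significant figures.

0.0345 mGy/h

Using I₁d₁² = I₂d₂², the rate at 15.2 m is
3.54 × (1.50/15.2)² = 3.54 × 0.009739 = 0.03448 mGy/h.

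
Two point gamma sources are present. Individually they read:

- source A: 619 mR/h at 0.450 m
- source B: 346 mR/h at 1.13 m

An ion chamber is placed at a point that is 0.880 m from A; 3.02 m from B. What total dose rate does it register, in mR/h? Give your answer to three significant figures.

Each source contributes Iᵢ·(dᵢ/rᵢ)²; contributions add.
A: 619 × (0.450/0.880)² = 161.9 mR/h
B: 346 × (1.13/3.02)² = 48.44 mR/h
Total = 161.9 + 48.44 = 210.3 mR/h.

210 mR/h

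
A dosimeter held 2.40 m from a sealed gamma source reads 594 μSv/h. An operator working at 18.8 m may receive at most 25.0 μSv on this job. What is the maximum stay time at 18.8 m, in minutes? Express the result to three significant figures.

Using I₁d₁² = I₂d₂², rate at 18.8 m:
(2.40/18.8)² = 0.01630, so 594 × 0.01630 = 9.682 μSv/h.
Stay time = 25.0 μSv ÷ 9.682 μSv/h = 2.582 h = 154.9 min.

155 min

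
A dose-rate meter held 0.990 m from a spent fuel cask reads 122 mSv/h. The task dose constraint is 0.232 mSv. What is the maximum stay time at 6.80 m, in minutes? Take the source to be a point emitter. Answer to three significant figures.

Applying the 1/r² law, rate at 6.80 m:
(0.990/6.80)² = 0.02120, so 122 × 0.02120 = 2.586 mSv/h.
Stay time = 0.232 mSv ÷ 2.586 mSv/h = 0.08971 h = 5.383 min.

5.38 min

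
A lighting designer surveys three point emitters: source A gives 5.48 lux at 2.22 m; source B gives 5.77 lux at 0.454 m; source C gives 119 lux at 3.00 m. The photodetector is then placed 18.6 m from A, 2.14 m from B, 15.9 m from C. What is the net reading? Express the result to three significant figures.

4.57 lux

Each source contributes Iᵢ·(dᵢ/rᵢ)²; contributions add.
A: 5.48 × (2.22/18.6)² = 0.07807 lux
B: 5.77 × (0.454/2.14)² = 0.2597 lux
C: 119 × (3.00/15.9)² = 4.236 lux
Total = 0.07807 + 0.2597 + 4.236 = 4.574 lux.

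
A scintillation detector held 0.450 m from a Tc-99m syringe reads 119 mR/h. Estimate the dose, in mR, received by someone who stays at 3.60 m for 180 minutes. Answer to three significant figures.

Applying the 1/r² law, rate at 3.60 m:
(0.450/3.60)² = 0.01562, so 119 × 0.01562 = 1.859 mR/h.
Dose = rate × time = 1.859 mR/h × 3.000 h = 5.577 mR.

5.58 mR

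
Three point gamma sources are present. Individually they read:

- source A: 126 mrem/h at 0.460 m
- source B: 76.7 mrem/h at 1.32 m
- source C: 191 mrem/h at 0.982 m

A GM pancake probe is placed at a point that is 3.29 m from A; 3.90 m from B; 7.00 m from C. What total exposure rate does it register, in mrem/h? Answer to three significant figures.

15.0 mrem/h

Each source contributes Iᵢ·(dᵢ/rᵢ)²; contributions add.
A: 126 × (0.460/3.29)² = 2.463 mrem/h
B: 76.7 × (1.32/3.90)² = 8.786 mrem/h
C: 191 × (0.982/7.00)² = 3.759 mrem/h
Total = 2.463 + 8.786 + 3.759 = 15.01 mrem/h.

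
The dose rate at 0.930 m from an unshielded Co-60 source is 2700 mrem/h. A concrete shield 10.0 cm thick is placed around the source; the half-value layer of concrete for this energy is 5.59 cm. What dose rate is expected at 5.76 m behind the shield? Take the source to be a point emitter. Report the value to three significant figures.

Distance alone: (0.930/5.76)² = 0.02607, so 2700 × 0.02607 = 70.39 mrem/h.
Shield: 10.0/5.59 = 1.789 half-value layers → attenuation 2^(−1.789) = 0.2894.
Combined: 70.39 × 0.2894 = 20.37 mrem/h.

20.4 mrem/h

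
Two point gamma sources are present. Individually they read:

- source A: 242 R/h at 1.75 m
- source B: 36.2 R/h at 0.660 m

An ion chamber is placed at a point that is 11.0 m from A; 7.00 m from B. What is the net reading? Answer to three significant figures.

By superposition, sum each source's inverse-square contribution:
A: 242 × (1.75/11.0)² = 6.125 R/h
B: 36.2 × (0.660/7.00)² = 0.3218 R/h
Total = 6.125 + 0.3218 = 6.447 R/h.

6.45 R/h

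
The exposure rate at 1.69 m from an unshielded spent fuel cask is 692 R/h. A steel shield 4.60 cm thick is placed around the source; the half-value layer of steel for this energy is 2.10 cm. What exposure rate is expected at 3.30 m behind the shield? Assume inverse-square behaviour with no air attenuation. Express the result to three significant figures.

39.8 R/h

Distance alone: (1.69/3.30)² = 0.2623, so 692 × 0.2623 = 181.5 R/h.
Shield: 4.60/2.10 = 2.190 half-value layers → attenuation 2^(−2.190) = 0.2192.
Combined: 181.5 × 0.2192 = 39.78 R/h.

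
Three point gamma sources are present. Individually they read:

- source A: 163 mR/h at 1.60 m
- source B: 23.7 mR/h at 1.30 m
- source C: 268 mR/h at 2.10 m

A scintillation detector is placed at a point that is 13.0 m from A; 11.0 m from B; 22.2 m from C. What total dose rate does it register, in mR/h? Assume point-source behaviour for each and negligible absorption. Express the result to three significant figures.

Each source contributes Iᵢ·(dᵢ/rᵢ)²; contributions add.
A: 163 × (1.60/13.0)² = 2.469 mR/h
B: 23.7 × (1.30/11.0)² = 0.3310 mR/h
C: 268 × (2.10/22.2)² = 2.398 mR/h
Total = 2.469 + 0.3310 + 2.398 = 5.198 mR/h.

5.20 mR/h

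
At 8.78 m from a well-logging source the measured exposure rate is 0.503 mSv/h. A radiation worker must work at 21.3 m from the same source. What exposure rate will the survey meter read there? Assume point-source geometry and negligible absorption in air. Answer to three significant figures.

0.0855 mSv/h

Applying the 1/r² law, scaling from 8.78 m to 21.3 m:
0.503 × (8.78/21.3)² = 0.503 × 0.1699 = 0.08546 mSv/h.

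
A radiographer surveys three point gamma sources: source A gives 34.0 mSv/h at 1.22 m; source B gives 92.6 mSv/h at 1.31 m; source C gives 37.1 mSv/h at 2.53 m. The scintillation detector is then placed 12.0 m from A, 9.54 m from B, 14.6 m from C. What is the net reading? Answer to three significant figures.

Each source contributes Iᵢ·(dᵢ/rᵢ)²; contributions add.
A: 34.0 × (1.22/12.0)² = 0.3514 mSv/h
B: 92.6 × (1.31/9.54)² = 1.746 mSv/h
C: 37.1 × (2.53/14.6)² = 1.114 mSv/h
Total = 0.3514 + 1.746 + 1.114 = 3.211 mSv/h.

3.21 mSv/h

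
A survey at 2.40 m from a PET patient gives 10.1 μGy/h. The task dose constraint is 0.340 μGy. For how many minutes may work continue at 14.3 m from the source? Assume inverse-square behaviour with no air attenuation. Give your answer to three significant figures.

71.7 min

Since intensity falls as 1/r², rate at 14.3 m:
10.1 × (2.40/14.3)² = 10.1 × 0.02817 = 0.2845 μGy/h.
Stay time = 0.340 μGy ÷ 0.2845 μGy/h = 1.195 h = 71.70 min.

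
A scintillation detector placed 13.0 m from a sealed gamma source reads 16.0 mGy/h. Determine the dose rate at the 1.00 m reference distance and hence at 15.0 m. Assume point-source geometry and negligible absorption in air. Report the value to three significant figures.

2700 mGy/h; 12.0 mGy/h

Applying the 1/r² law,
At 1.00 m: (13.0/1.00)² = 169.0, so 16.0 × 169.0 = 2704 mGy/h
At 15.0 m: (1.00/15.0)² = 0.004444, so 2704 × 0.004444 = 12.02 mGy/h.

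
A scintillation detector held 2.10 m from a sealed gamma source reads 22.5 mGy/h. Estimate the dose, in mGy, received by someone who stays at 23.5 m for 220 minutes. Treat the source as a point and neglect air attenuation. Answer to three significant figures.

Applying the 1/r² law, rate at 23.5 m:
22.5 × (2.10/23.5)² = 22.5 × 0.007986 = 0.1797 mGy/h.
Dose = rate × time = 0.1797 mGy/h × 3.667 h = 0.6590 mGy.

0.659 mGy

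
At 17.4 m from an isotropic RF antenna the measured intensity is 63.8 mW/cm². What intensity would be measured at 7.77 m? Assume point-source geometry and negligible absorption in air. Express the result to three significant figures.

320 mW/cm²

Applying the 1/r² law, scaling from 17.4 m to 7.77 m:
63.8 × (17.4/7.77)² = 63.8 × 5.015 = 320.0 mW/cm².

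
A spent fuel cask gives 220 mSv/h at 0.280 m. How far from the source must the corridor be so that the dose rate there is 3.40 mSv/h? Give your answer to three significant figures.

2.25 m

By the inverse-square law, d₂ = d₁·√(I₁/I₂).
I₁/I₂ = 220/3.40 = 64.71, so d₂ = 0.280 × √64.71 = 2.252 m.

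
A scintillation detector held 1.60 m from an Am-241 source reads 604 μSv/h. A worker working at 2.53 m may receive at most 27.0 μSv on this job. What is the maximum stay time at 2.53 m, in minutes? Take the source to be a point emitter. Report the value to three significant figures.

Intensity scales as (d₁/d₂)², so rate at 2.53 m:
604 × (1.60/2.53)² = 604 × 0.3999 = 241.5 μSv/h.
Stay time = 27.0 μSv ÷ 241.5 μSv/h = 0.1118 h = 6.708 min.

6.71 min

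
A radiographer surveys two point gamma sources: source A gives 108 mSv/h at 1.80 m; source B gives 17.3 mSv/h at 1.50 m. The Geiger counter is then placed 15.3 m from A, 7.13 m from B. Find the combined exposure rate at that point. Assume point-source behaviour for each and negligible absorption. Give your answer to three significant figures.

2.26 mSv/h

Each source contributes Iᵢ·(dᵢ/rᵢ)²; contributions add.
A: 108 × (1.80/15.3)² = 1.495 mSv/h
B: 17.3 × (1.50/7.13)² = 0.7657 mSv/h
Total = 1.495 + 0.7657 = 2.261 mSv/h.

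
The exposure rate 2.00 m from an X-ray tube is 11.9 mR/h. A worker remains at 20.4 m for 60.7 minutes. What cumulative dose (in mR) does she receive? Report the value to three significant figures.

Since intensity falls as 1/r², rate at 20.4 m:
(2.00/20.4)² = 0.009612, so 11.9 × 0.009612 = 0.1144 mR/h.
Dose = rate × time = 0.1144 mR/h × 1.012 h = 0.1158 mR.

0.116 mR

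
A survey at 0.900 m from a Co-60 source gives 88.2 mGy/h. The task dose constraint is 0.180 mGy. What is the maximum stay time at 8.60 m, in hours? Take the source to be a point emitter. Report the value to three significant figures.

Since intensity falls as 1/r², rate at 8.60 m:
(0.900/8.60)² = 0.01095, so 88.2 × 0.01095 = 0.9658 mGy/h.
Stay time = 0.180 mGy ÷ 0.9658 mGy/h = 0.1864 h.

0.186 h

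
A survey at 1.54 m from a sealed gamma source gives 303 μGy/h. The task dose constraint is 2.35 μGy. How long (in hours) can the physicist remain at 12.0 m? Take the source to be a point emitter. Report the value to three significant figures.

Intensity scales as (d₁/d₂)², so rate at 12.0 m:
303 × (1.54/12.0)² = 303 × 0.01647 = 4.990 μGy/h.
Stay time = 2.35 μGy ÷ 4.990 μGy/h = 0.4709 h.

0.471 h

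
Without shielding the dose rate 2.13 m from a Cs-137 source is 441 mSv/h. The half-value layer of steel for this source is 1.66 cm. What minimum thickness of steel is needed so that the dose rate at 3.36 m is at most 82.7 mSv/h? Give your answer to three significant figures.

1.83 cm

At 3.36 m, distance alone gives 441 × (2.13/3.36)² = 441 × 0.4019 = 177.2 mSv/h.
Further attenuation needed: 177.2/82.7 = 2.143.
n = log₂(2.143) = 1.100 half-value layers.
Thickness = 1.100 × 1.66 cm = 1.826 cm.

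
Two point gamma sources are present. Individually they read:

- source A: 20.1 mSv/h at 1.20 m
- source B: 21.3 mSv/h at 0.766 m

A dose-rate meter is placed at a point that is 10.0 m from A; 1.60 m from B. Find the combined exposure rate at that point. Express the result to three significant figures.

5.17 mSv/h

Each source contributes Iᵢ·(dᵢ/rᵢ)²; contributions add.
A: 20.1 × (1.20/10.0)² = 0.2894 mSv/h
B: 21.3 × (0.766/1.60)² = 4.882 mSv/h
Total = 0.2894 + 4.882 = 5.171 mSv/h.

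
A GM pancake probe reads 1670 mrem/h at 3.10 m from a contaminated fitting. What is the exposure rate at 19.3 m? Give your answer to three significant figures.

43.1 mrem/h

Applying the 1/r² law, the rate at 19.3 m is
(3.10/19.3)² = 0.02580, so 1670 × 0.02580 = 43.09 mrem/h.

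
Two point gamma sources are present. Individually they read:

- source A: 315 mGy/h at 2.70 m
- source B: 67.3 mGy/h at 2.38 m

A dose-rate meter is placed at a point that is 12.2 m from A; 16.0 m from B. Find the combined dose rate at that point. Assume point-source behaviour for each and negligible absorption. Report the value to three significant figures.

16.9 mGy/h

By superposition, sum each source's inverse-square contribution:
A: 315 × (2.70/12.2)² = 15.43 mGy/h
B: 67.3 × (2.38/16.0)² = 1.489 mGy/h
Total = 15.43 + 1.489 = 16.92 mGy/h.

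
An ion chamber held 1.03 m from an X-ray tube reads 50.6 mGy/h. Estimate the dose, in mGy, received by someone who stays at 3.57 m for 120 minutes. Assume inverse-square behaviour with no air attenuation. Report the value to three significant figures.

8.42 mGy

Using I₁d₁² = I₂d₂², rate at 3.57 m:
(1.03/3.57)² = 0.08324, so 50.6 × 0.08324 = 4.212 mGy/h.
Dose = rate × time = 4.212 mGy/h × 2.000 h = 8.424 mGy.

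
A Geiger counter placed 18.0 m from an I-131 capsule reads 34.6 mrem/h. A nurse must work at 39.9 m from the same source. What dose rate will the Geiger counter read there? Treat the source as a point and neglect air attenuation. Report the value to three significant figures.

Intensity scales as (d₁/d₂)², so scaling from 18.0 m to 39.9 m:
(18.0/39.9)² = 0.2035, so 34.6 × 0.2035 = 7.041 mrem/h.

7.04 mrem/h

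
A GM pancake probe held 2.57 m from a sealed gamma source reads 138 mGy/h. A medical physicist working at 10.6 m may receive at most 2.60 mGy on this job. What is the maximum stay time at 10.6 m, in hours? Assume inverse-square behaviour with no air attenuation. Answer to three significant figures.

Applying the 1/r² law, rate at 10.6 m:
(2.57/10.6)² = 0.05878, so 138 × 0.05878 = 8.112 mGy/h.
Stay time = 2.60 mGy ÷ 8.112 mGy/h = 0.3205 h.

0.321 h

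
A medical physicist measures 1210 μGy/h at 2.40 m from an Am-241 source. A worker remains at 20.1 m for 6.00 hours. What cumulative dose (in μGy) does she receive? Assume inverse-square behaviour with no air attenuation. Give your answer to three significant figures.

Intensity scales as (d₁/d₂)², so rate at 20.1 m:
(2.40/20.1)² = 0.01426, so 1210 × 0.01426 = 17.25 μGy/h.
Dose = rate × time = 17.25 μGy/h × 6.000 h = 103.5 μGy.

104 μGy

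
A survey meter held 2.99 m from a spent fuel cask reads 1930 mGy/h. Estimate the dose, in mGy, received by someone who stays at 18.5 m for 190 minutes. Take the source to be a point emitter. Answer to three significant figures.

Intensity scales as (d₁/d₂)², so rate at 18.5 m:
(2.99/18.5)² = 0.02612, so 1930 × 0.02612 = 50.41 mGy/h.
Dose = rate × time = 50.41 mGy/h × 3.167 h = 159.6 mGy.

160 mGy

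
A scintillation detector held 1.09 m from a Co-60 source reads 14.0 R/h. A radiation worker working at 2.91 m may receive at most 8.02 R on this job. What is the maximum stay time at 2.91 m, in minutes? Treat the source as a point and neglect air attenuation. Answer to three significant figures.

Applying the 1/r² law, rate at 2.91 m:
(1.09/2.91)² = 0.1403, so 14.0 × 0.1403 = 1.964 R/h.
Stay time = 8.02 R ÷ 1.964 R/h = 4.084 h = 245.0 min.

245 min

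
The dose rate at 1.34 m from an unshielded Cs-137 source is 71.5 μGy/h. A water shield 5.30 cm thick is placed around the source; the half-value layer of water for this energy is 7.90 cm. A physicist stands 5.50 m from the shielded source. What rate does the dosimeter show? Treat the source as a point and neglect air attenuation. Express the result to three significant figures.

2.67 μGy/h

Distance alone: (1.34/5.50)² = 0.05936, so 71.5 × 0.05936 = 4.244 μGy/h.
Shield: 5.30/7.90 = 0.6709 half-value layers → attenuation 2^(−0.6709) = 0.6281.
Combined: 4.244 × 0.6281 = 2.666 μGy/h.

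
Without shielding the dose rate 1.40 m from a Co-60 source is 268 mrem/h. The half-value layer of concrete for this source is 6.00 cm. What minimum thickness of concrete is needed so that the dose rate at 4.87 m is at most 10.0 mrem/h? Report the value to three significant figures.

At 4.87 m, distance alone gives (1.40/4.87)² = 0.08264, so 268 × 0.08264 = 22.15 mrem/h.
Further attenuation needed: 22.15/10.0 = 2.215.
n = log₂(2.215) = 1.147 half-value layers.
Thickness = 1.147 × 6.00 cm = 6.882 cm.

6.88 cm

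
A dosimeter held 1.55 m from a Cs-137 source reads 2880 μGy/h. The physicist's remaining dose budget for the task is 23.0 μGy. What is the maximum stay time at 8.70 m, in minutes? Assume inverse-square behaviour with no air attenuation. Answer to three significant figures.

15.1 min

By the inverse-square law, rate at 8.70 m:
(1.55/8.70)² = 0.03174, so 2880 × 0.03174 = 91.41 μGy/h.
Stay time = 23.0 μGy ÷ 91.41 μGy/h = 0.2516 h = 15.10 min.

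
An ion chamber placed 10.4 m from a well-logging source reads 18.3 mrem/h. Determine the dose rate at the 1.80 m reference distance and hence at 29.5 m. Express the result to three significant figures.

Since intensity falls as 1/r²,
At 1.80 m: (10.4/1.80)² = 33.38, so 18.3 × 33.38 = 610.9 mrem/h
At 29.5 m: (1.80/29.5)² = 0.003723, so 610.9 × 0.003723 = 2.274 mrem/h.

611 mrem/h; 2.27 mrem/h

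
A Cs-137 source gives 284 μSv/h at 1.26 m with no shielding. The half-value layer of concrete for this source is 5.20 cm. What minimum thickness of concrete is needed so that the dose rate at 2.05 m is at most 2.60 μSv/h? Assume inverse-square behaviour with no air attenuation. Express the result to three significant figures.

27.9 cm

At 2.05 m, distance alone gives (1.26/2.05)² = 0.3778, so 284 × 0.3778 = 107.3 μSv/h.
Further attenuation needed: 107.3/2.60 = 41.27.
n = log₂(41.27) = 5.367 half-value layers.
Thickness = 5.367 × 5.20 cm = 27.91 cm.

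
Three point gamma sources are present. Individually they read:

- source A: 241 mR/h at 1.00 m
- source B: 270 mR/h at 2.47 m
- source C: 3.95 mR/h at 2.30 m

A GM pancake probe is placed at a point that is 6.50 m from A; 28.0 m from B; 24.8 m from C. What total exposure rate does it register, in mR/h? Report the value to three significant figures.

7.84 mR/h

By superposition, sum each source's inverse-square contribution:
A: 241 × (1.00/6.50)² = 5.704 mR/h
B: 270 × (2.47/28.0)² = 2.101 mR/h
C: 3.95 × (2.30/24.8)² = 0.03397 mR/h
Total = 5.704 + 2.101 + 0.03397 = 7.839 mR/h.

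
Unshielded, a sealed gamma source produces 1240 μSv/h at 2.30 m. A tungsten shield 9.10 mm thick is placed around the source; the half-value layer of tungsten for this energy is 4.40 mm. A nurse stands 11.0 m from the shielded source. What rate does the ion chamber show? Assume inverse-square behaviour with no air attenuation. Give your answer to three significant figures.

Distance alone: 1240 × (2.30/11.0)² = 1240 × 0.04372 = 54.21 μSv/h.
Shield: 9.10/4.40 = 2.068 half-value layers → attenuation 2^(−2.068) = 0.2385.
Combined: 54.21 × 0.2385 = 12.93 μSv/h.

12.9 μSv/h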